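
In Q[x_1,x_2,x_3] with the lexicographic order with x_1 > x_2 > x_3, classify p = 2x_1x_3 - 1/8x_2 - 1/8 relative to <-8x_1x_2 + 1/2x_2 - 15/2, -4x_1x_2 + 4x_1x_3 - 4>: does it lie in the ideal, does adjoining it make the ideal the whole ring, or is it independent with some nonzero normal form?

2x_1x_3 - 1/8x_2 - 1/8 lies in I (it reduces to 0).

First compute the reduced Gröbner basis of I by Buchberger's algorithm.
f_1 = -8x_1x_2 + 1/2x_2 - 15/2, LT = x_1x_2.
f_2 = -4x_1x_2 + 4x_1x_3 - 4, LT = x_1x_2.

S(f_1,f_2): lcm = x_1x_2. S = x_1x_3 - 1/16x_2 - 1/16.
  leading term x_1x_3: no divisor's leading term divides it; move x_1x_3 to the remainder.
  leading term x_2: no divisor's leading term divides it; move -1/16x_2 to the remainder.
  leading term 1: no divisor's leading term divides it; move -1/16 to the remainder.
  remainder x_1x_3 - 1/16x_2 - 1/16 ≠ 0; add h_3 = x_1x_3 - 1/16x_2 - 1/16 to the basis.

S(f_1,h_3): lcm = x_1x_2x_3. S = 1/16x_2^2 - 1/16x_2x_3 + 1/16x_2 + 15/16x_3.
  leading term x_2^2: no divisor's leading term divides it; move 1/16x_2^2 to the remainder.
  leading term x_2x_3: no divisor's leading term divides it; move -1/16x_2x_3 to the remainder.
  leading term x_2: no divisor's leading term divides it; move 1/16x_2 to the remainder.
  leading term x_3: no divisor's leading term divides it; move 15/16x_3 to the remainder.
  remainder 1/16x_2^2 - 1/16x_2x_3 + 1/16x_2 + 15/16x_3 ≠ 0; add h_4 = 1/16x_2^2 - 1/16x_2x_3 + 1/16x_2 + 15/16x_3 to the basis.

The other S-polynomials (S(f_2,h_3), S(f_1,h_4), S(f_2,h_4), S(h_3,h_4)) all reduce to 0 modulo the current basis, so we have a Gröbner basis.
Inter-reduce: drop elements whose leading term is divisible by another's, tail-reduce, and make monic.
Reduced Gröbner basis: {x_1x_2 - 1/16x_2 + 15/16, x_1x_3 - 1/16x_2 - 1/16, x_2^2 - x_2x_3 + x_2 + 15x_3}.
Label its elements g_1 = x_1x_2 - 1/16x_2 + 15/16, g_2 = x_1x_3 - 1/16x_2 - 1/16, g_3 = x_2^2 - x_2x_3 + x_2 + 15x_3.

Reduce p = 2x_1x_3 - 1/8x_2 - 1/8 modulo G:
  leading term x_1x_3: subtract (2)·g_2 from 2x_1x_3 - 1/8x_2 - 1/8 → 0
  normal form = 0.
Since the normal form is 0, p ∈ I.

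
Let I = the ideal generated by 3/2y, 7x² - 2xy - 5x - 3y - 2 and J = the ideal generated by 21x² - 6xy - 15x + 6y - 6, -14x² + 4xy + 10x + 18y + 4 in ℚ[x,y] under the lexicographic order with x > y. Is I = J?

Two ideals are equal iff their reduced Gröbner bases coincide (the reduced basis is unique for a fixed ordering).
Buchberger on the first generating set:
f_1 = 3/2y, LT = y.
f_2 = 7x² - 2xy - 5x - 3y - 2, LT = x².

The S-polynomials (S(f_1,f_2)) all reduce to 0 modulo the current basis, so we have a Gröbner basis.
Inter-reduce: drop elements whose leading term is divisible by another's, tail-reduce, and make monic.
Reduced Gröbner basis: {x² - 5/7x - 2/7, y}.

Buchberger on the second generating set:
h_1 = 21x² - 6xy - 15x + 6y - 6, LT = x².
h_2 = -14x² + 4xy + 10x + 18y + 4, LT = x².

S(h_1,h_2): lcm = x². S = 11/7y.
  leading term y: no divisor's leading term divides it; move 11/7y to the remainder.
  remainder 11/7y ≠ 0; add k_3 = 11/7y to the basis.

The other S-polynomials (S(h_1,k_3), S(h_2,k_3)) all reduce to 0 modulo the current basis, so we have a Gröbner basis.
Inter-reduce: drop elements whose leading term is divisible by another's, tail-reduce, and make monic.
Reduced Gröbner basis: {x² - 5/7x - 2/7, y}.

The two bases agree; hence the ideals are identical.

Yes, the ideals are equal.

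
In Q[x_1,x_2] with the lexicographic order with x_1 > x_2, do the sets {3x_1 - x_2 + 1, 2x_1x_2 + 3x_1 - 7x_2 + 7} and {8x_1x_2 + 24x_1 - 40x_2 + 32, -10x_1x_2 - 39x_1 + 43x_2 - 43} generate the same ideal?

Since reduced Gröbner bases are canonical representatives of ideals under a given ordering, it suffices to compute and compare them.
Buchberger on the first generating set:
f_1 = 3x_1 - x_2 + 1, LT = x_1.
f_2 = 2x_1x_2 + 3x_1 - 7x_2 + 7, LT = x_1x_2.

S(f_1,f_2): lcm = x_1x_2. S = -3/2x_1 - 1/3x_2^2 + 23/6x_2 - 7/2.
  reduce S modulo (f_1, f_2):
  remainder -1/3x_2^2 + 10/3x_2 - 3 ≠ 0; add g_3 = -1/3x_2^2 + 10/3x_2 - 3 to the basis.

The other S-polynomials (S(f_1,g_3), S(f_2,g_3)) all reduce to 0 modulo the current basis, so we have a Gröbner basis.
Inter-reduce: drop elements whose leading term is divisible by another's, tail-reduce, and make monic.
Reduced Gröbner basis: {x_1 - 1/3x_2 + 1/3, x_2^2 - 10x_2 + 9}.

Buchberger on the second generating set:
h_1 = 8x_1x_2 + 24x_1 - 40x_2 + 32, LT = x_1x_2.
h_2 = -10x_1x_2 - 39x_1 + 43x_2 - 43, LT = x_1x_2.

S(h_1,h_2): lcm = x_1x_2. S = -9/10x_1 - 7/10x_2 - 3/10.
  reduce S modulo (h_1, h_2):
  remainder -9/10x_1 - 7/10x_2 - 3/10 ≠ 0; add k_3 = -9/10x_1 - 7/10x_2 - 3/10 to the basis.

S(h_1,k_3): lcm = x_1x_2. S = 3x_1 - 7/9x_2^2 - 16/3x_2 + 4.
  reduce S modulo (h_1, h_2, k_3):
  remainder -7/9x_2^2 - 23/3x_2 + 3 ≠ 0; add k_4 = -7/9x_2^2 - 23/3x_2 + 3 to the basis.

The other S-polynomials (S(h_2,k_3), S(h_1,k_4), S(h_2,k_4), S(k_3,k_4)) all reduce to 0 modulo the current basis, so we have a Gröbner basis.
Inter-reduce: drop elements whose leading term is divisible by another's, tail-reduce, and make monic.
Reduced Gröbner basis: {x_1 + 7/9x_2 + 1/3, x_2^2 + 69/7x_2 - 27/7}.

The bases are distinct; the ideals are different.
The same test decides containment: I ⊆ J iff every generator of I reduces to 0 modulo a Gröbner basis of J.

No, the ideals differ.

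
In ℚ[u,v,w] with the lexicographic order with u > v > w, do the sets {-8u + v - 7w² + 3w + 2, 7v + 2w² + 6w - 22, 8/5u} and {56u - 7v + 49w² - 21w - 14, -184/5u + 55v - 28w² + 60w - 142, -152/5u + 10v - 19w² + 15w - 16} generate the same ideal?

Two ideals are equal iff their reduced Gröbner bases coincide (the reduced basis is unique for a fixed ordering).
Buchberger on the first generating set:
f_1 = -8u + v - 7w² + 3w + 2, LT = u.
f_2 = 7v + 2w² + 6w - 22, LT = v.
f_3 = 8/5u, LT = u.

S(f_1,f_3): lcm = u. S = -⅛v + ⅞w² - ⅜w - ¼.
  leading term v: subtract (-1/56)·f_2 from -⅛v + ⅞w² - ⅜w - ¼ → 51/56w² - 15/56w - 9/14
  leading term w²: no divisor's leading term divides it; move 51/56w² to the remainder.
  leading term w: no divisor's leading term divides it; move -15/56w to the remainder.
  leading term 1: no divisor's leading term divides it; move -9/14 to the remainder.
  remainder 51/56w² - 15/56w - 9/14 ≠ 0; add g_4 = 51/56w² - 15/56w - 9/14 to the basis.

The other S-polynomials (S(f_1,f_2), S(f_2,f_3), S(f_1,g_4), S(f_2,g_4), S(f_3,g_4)) all reduce to 0 modulo the current basis, so we have a Gröbner basis.
Inter-reduce: drop elements whose leading term is divisible by another's, tail-reduce, and make monic.
Reduced Gröbner basis: {u, v + 16/17w - 50/17, w² - 5/17w - 12/17}.

Buchberger on the second generating set:
h_1 = 56u - 7v + 49w² - 21w - 14, LT = u.
h_2 = -184/5u + 55v - 28w² + 60w - 142, LT = u.
h_3 = -152/5u + 10v - 19w² + 15w - 16, LT = u.

S(h_1,h_2): lcm = u. S = 63/46v + 21/184w² + 231/184w - 189/46.
  leading term v: no divisor's leading term divides it; move 63/46v to the remainder.
  leading term w²: no divisor's leading term divides it; move 21/184w² to the remainder.
  leading term w: no divisor's leading term divides it; move 231/184w to the remainder.
  leading term 1: no divisor's leading term divides it; move -189/46 to the remainder.
  remainder 63/46v + 21/184w² + 231/184w - 189/46 ≠ 0; add k_4 = 63/46v + 21/184w² + 231/184w - 189/46 to the basis.

S(h_1,h_3): lcm = u. S = 31/152v + ¼w² + 9/76w - 59/76.
  leading term v: subtract (713/4788)·k_4 from 31/152v + ¼w² + 9/76w - 59/76 → 425/1824w² - 125/1824w - 25/152
  leading term w²: no divisor's leading term divides it; move 425/1824w² to the remainder.
  leading term w: no divisor's leading term divides it; move -125/1824w to the remainder.
  leading term 1: no divisor's leading term divides it; move -25/152 to the remainder.
  remainder 425/1824w² - 125/1824w - 25/152 ≠ 0; add k_5 = 425/1824w² - 125/1824w - 25/152 to the basis.

The other S-polynomials (S(h_2,h_3), S(h_1,k_4), S(h_2,k_4), S(h_3,k_4), S(h_1,k_5), S(h_2,k_5), S(h_3,k_5), S(k_4,k_5)) all reduce to 0 modulo the current basis, so we have a Gröbner basis.
Inter-reduce: drop elements whose leading term is divisible by another's, tail-reduce, and make monic.
Reduced Gröbner basis: {u, v + 16/17w - 50/17, w² - 5/17w - 12/17}.

The two bases agree; hence the ideals are identical.

Yes, the ideals are equal.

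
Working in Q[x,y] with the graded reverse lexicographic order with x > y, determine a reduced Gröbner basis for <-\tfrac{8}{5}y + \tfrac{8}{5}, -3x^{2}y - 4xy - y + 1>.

G = {x^{2} + \tfrac{4}{3}x, y - 1}

f_1 = -\tfrac{8}{5}y + \tfrac{8}{5}, LT = y.
f_2 = -3x^{2}y - 4xy - y + 1, LT = x^{2}y.

S(f_1,f_2): lcm = x^{2}y. S = -x^{2} - \tfrac{4}{3}xy - \tfrac{1}{3}y + \tfrac{1}{3}.
  leading term x^{2}: no divisor's leading term divides it; move -x^{2} to the remainder.
  leading term xy: subtract (\tfrac{5}{6}x)·f_1 from -\tfrac{4}{3}xy - \tfrac{1}{3}y + \tfrac{1}{3} → -\tfrac{4}{3}x - \tfrac{1}{3}y + \tfrac{1}{3}
  leading term x: no divisor's leading term divides it; move -\tfrac{4}{3}x to the remainder.
  leading term y: subtract (\tfrac{5}{24})·f_1 from -\tfrac{1}{3}y + \tfrac{1}{3} → 0
  remainder -x^{2} - \tfrac{4}{3}x ≠ 0; add g_3 = -x^{2} - \tfrac{4}{3}x to the basis.

The other S-polynomials (S(f_1,g_3), S(f_2,g_3)) all reduce to 0 modulo the current basis, so we have a Gröbner basis.
Inter-reduce: drop elements whose leading term is divisible by another's, tail-reduce, and make monic.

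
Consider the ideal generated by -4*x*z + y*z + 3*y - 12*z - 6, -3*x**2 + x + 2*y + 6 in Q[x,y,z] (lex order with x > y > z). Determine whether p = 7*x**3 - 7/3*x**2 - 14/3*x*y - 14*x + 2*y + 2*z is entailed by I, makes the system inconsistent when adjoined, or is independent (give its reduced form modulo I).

7*x**3 - 7/3*x**2 - 14/3*x*y - 14*x + 2*y + 2*z is independent of I; its normal form modulo I is 2*y + 2*z.

First compute the reduced Gröbner basis of I by Buchberger's algorithm.
f_1 = -4*x*z + y*z + 3*y - 12*z - 6, LT = x*z.
f_2 = -3*x**2 + x + 2*y + 6, LT = x**2.

S(f_1,f_2): lcm = x**2*z. S = -1/4*x*y*z - 3/4*x*y + 10/3*x*z + 3/2*x + 2/3*y*z + 2*z.
  reduce S modulo (f_1, f_2):
  remainder -3/4*x*y + 3/2*x - 1/16*y**2*z - 3/16*y**2 + 9/4*y*z + 23/8*y - 8*z - 5 ≠ 0; add h_3 = -3/4*x*y + 3/2*x - 1/16*y**2*z - 3/16*y**2 + 9/4*y*z + 23/8*y - 8*z - 5 to the basis.

S(f_1,h_3): lcm = x*y*z. S = 2*x*z - 1/12*y**2*z**2 - 1/2*y**2*z - 3/4*y**2 + 3*y*z**2 + 41/6*y*z + 3/2*y - 32/3*z**2 - 20/3*z.
  reduce S modulo (f_1, f_2, h_3):
  remainder -1/12*y**2*z**2 - 1/2*y**2*z - 3/4*y**2 + 3*y*z**2 + 22/3*y*z + 3*y - 32/3*z**2 - 38/3*z - 3 ≠ 0; add h_4 = -1/12*y**2*z**2 - 1/2*y**2*z - 3/4*y**2 + 3*y*z**2 + 22/3*y*z + 3*y - 32/3*z**2 - 38/3*z - 3 to the basis.

The other S-polynomials (S(f_2,h_3), S(f_1,h_4), S(f_2,h_4), S(h_3,h_4)) all reduce to 0 modulo the current basis, so we have a Gröbner basis.
Inter-reduce: drop elements whose leading term is divisible by another's, tail-reduce, and make monic.
Reduced Gröbner basis: {x**2 - 1/3*x - 2/3*y - 2, x*y - 2*x + 1/12*y**2*z + 1/4*y**2 - 3*y*z - 23/6*y + 32/3*z + 20/3, x*z - 1/4*y*z - 3/4*y + 3*z + 3/2, y**2*z**2 + 6*y**2*z + 9*y**2 - 36*y*z**2 - 88*y*z - 36*y + 128*z**2 + 152*z + 36}.
Label its elements g_1 = x**2 - 1/3*x - 2/3*y - 2, g_2 = x*y - 2*x + 1/12*y**2*z + 1/4*y**2 - 3*y*z - 23/6*y + 32/3*z + 20/3, g_3 = x*z - 1/4*y*z - 3/4*y + 3*z + 3/2, g_4 = y**2*z**2 + 6*y**2*z + 9*y**2 - 36*y*z**2 - 88*y*z - 36*y + 128*z**2 + 152*z + 36.

Reduce p = 7*x**3 - 7/3*x**2 - 14/3*x*y - 14*x + 2*y + 2*z modulo G:
  leading term x**3: subtract (7*x)·g_1 from 7*x**3 - 7/3*x**2 - 14/3*x*y - 14*x + 2*y + 2*z → 2*y + 2*z
  leading term y: no divisor's leading term divides it; move 2*y to the remainder.
  leading term z: no divisor's leading term divides it; move 2*z to the remainder.
  normal form = 2*y + 2*z.
The normal form is nonzero, so p ∉ I. Since p minus its normal form lies in I, I + (p) = I + (r) where r = 2*y + 2*z; decide whether this ideal is the whole ring.
Run Buchberger on G together with r (pairs among the g_i already reduce to 0 since G is a Gröbner basis):
g_1 = x**2 - 1/3*x - 2/3*y - 2, LT = x**2.
g_2 = x*y - 2*x + 1/12*y**2*z + 1/4*y**2 - 3*y*z - 23/6*y + 32/3*z + 20/3, LT = x*y.
g_3 = x*z - 1/4*y*z - 3/4*y + 3*z + 3/2, LT = x*z.
g_4 = y**2*z**2 + 6*y**2*z + 9*y**2 - 36*y*z**2 - 88*y*z - 36*y + 128*z**2 + 152*z + 36, LT = y**2*z**2.
r = 2*y + 2*z, LT = y.

S(g_2,r): lcm = x*y. S = -x*z - 2*x + 1/12*y**2*z + 1/4*y**2 - 3*y*z - 23/6*y + 32/3*z + 20/3.
  reduce S modulo (g_1, g_2, g_3, g_4, r):
  remainder -2*x + 1/12*z**3 + 7/2*z**2 + 73/4*z + 49/6 ≠ 0; add m_6 = -2*x + 1/12*z**3 + 7/2*z**2 + 73/4*z + 49/6 to the basis.

S(g_4,r): lcm = y**2*z**2. S = 6*y**2*z + 9*y**2 - y*z**3 - 36*y*z**2 - 88*y*z - 36*y + 128*z**2 + 152*z + 36.
  reduce S modulo (g_1, g_2, g_3, g_4, r, m_6):
  remainder z**4 + 42*z**3 + 225*z**2 + 188*z + 36 ≠ 0; add m_7 = z**4 + 42*z**3 + 225*z**2 + 188*z + 36 to the basis.

The other S-polynomials (S(g_1,g_2), S(g_1,g_3), S(g_1,g_4), S(g_1,r), S(g_2,g_3), S(g_2,g_4), S(g_3,g_4), S(g_3,r), S(g_1,m_6), S(g_2,m_6), S(g_3,m_6), S(g_4,m_6), S(r,m_6), S(g_1,m_7), S(g_2,m_7), S(g_3,m_7), S(g_4,m_7), S(r,m_7), S(m_6,m_7)) all reduce to 0 modulo the current basis, so we have a Gröbner basis.
Inter-reduce: drop elements whose leading term is divisible by another's, tail-reduce, and make monic.
Reduced Gröbner basis: {x - 1/24*z**3 - 7/4*z**2 - 73/8*z - 49/12, y + z, z**4 + 42*z**3 + 225*z**2 + 188*z + 36}.
The reduced Gröbner basis of I + (p) is {x - 1/24*z**3 - 7/4*z**2 - 73/8*z - 49/12, y + z, z**4 + 42*z**3 + 225*z**2 + 188*z + 36} ≠ {1}, a proper ideal, so the enlarged system stays consistent: p is independent of I, with normal form 2*y + 2*z.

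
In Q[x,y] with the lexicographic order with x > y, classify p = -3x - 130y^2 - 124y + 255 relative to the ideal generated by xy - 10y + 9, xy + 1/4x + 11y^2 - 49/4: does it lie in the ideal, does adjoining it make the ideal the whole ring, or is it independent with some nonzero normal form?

First compute the reduced Gröbner basis of I by Buchberger's algorithm.
f_1 = xy - 10y + 9, LT = xy.
f_2 = xy + 1/4x + 11y^2 - 49/4, LT = xy.

S(f_1,f_2): lcm = xy. S = -1/4x - 11y^2 - 10y + 85/4.
  leading term x: no divisor's leading term divides it; move -1/4x to the remainder.
  leading term y^2: no divisor's leading term divides it; move -11y^2 to the remainder.
  leading term y: no divisor's leading term divides it; move -10y to the remainder.
  leading term 1: no divisor's leading term divides it; move 85/4 to the remainder.
  remainder -1/4x - 11y^2 - 10y + 85/4 ≠ 0; add h_3 = -1/4x - 11y^2 - 10y + 85/4 to the basis.

S(f_1,h_3): lcm = xy. S = -44y^3 - 40y^2 + 75y + 9.
  leading term y^3: no divisor's leading term divides it; move -44y^3 to the remainder.
  leading term y^2: no divisor's leading term divides it; move -40y^2 to the remainder.
  leading term y: no divisor's leading term divides it; move 75y to the remainder.
  leading term 1: no divisor's leading term divides it; move 9 to the remainder.
  remainder -44y^3 - 40y^2 + 75y + 9 ≠ 0; add h_4 = -44y^3 - 40y^2 + 75y + 9 to the basis.

The other S-polynomials (S(f_2,h_3), S(f_1,h_4), S(f_2,h_4), S(h_3,h_4)) all reduce to 0 modulo the current basis, so we have a Gröbner basis.
Inter-reduce: drop elements whose leading term is divisible by another's, tail-reduce, and make monic.
Reduced Gröbner basis: {x + 44y^2 + 40y - 85, y^3 + 10/11y^2 - 75/44y - 9/44}.
Label its elements g_1 = x + 44y^2 + 40y - 85, g_2 = y^3 + 10/11y^2 - 75/44y - 9/44.

Reduce p = -3x - 130y^2 - 124y + 255 modulo G:
  leading term x: subtract (-3)·g_1 from -3x - 130y^2 - 124y + 255 → 2y^2 - 4y
  leading term y^2: no divisor's leading term divides it; move 2y^2 to the remainder.
  leading term y: no divisor's leading term divides it; move -4y to the remainder.
  normal form = 2y^2 - 4y.
The normal form is nonzero, so p ∉ I. Since p minus its normal form lies in I, I + (p) = I + (r) where r = 2y^2 - 4y; decide whether this ideal is the whole ring.
Run Buchberger on G together with r (pairs among the g_i already reduce to 0 since G is a Gröbner basis):
g_1 = x + 44y^2 + 40y - 85, LT = x.
g_2 = y^3 + 10/11y^2 - 75/44y - 9/44, LT = y^3.
r = 2y^2 - 4y, LT = y^2.

S(g_2,r): lcm = y^3. S = 32/11y^2 - 75/44y - 9/44.
  leading term y^2: subtract (16/11)·r from 32/11y^2 - 75/44y - 9/44 → 181/44y - 9/44
  leading term y: no divisor's leading term divides it; move 181/44y to the remainder.
  leading term 1: no divisor's leading term divides it; move -9/44 to the remainder.
  remainder 181/44y - 9/44 ≠ 0; add m_4 = 181/44y - 9/44 to the basis.

S(g_2,m_4): lcm = y^3. S = 1909/1991y^2 - 75/44y - 9/44.
  leading term y^2: subtract (1909/3982)·r from 1909/1991y^2 - 75/44y - 9/44 → 1697/7964y - 9/44
  leading term y: subtract (1697/32761)·m_4 from 1697/7964y - 9/44 → -6354/32761
  leading term 1: no divisor's leading term divides it; move -6354/32761 to the remainder.
  remainder -6354/32761 ≠ 0; add m_5 = -6354/32761 to the basis.

The other S-polynomials (S(g_1,g_2), S(g_1,r), S(g_1,m_4), S(r,m_4), S(g_1,m_5), S(g_2,m_5), S(r,m_5), S(m_4,m_5)) all reduce to 0 modulo the current basis, so we have a Gröbner basis.
Inter-reduce: drop elements whose leading term is divisible by another's, tail-reduce, and make monic.
Reduced Gröbner basis: {1}.
The reduced Gröbner basis of I + (p) is {1}: the ideal is the whole ring, so the enlarged system has no common solution — adjoining p is inconsistent.

The remainder on division by a Gröbner basis is unique — it is the normal form.

Adjoining -3x - 130y^2 - 124y + 255 makes the ideal the whole ring: the system is inconsistent.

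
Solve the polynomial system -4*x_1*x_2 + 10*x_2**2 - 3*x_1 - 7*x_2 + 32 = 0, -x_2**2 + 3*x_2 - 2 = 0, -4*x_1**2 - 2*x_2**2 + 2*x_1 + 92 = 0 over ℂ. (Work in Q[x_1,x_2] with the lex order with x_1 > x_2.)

Compute a lex Gröbner basis by Buchberger's algorithm.
f_1 = -4*x_1*x_2 - 3*x_1 + 10*x_2**2 - 7*x_2 + 32, LT = x_1*x_2.
f_2 = -x_2**2 + 3*x_2 - 2, LT = x_2**2.
f_3 = -4*x_1**2 + 2*x_1 - 2*x_2**2 + 92, LT = x_1**2.

S(f_1,f_2): lcm = x_1*x_2**2. S = 15/4*x_1*x_2 - 2*x_1 - 5/2*x_2**3 + 7/4*x_2**2 - 8*x_2.
  reduce S modulo (f_1, f_2, f_3):
  remainder -77/16*x_1 + 21/16*x_2 + 91/4 ≠ 0; add h_4 = -77/16*x_1 + 21/16*x_2 + 91/4 to the basis.

S(f_1,f_3): lcm = x_1**2*x_2. S = 3/4*x_1**2 - 5/2*x_1*x_2**2 + 9/4*x_1*x_2 - 8*x_1 - 1/2*x_2**3 + 23*x_2.
  reduce S modulo (f_1, f_2, f_3, h_4):
  remainder -126/11*x_2 + 126/11 ≠ 0; add h_5 = -126/11*x_2 + 126/11 to the basis.

The other S-polynomials (S(f_2,f_3), S(f_1,h_4), S(f_2,h_4), S(f_3,h_4), S(f_1,h_5), S(f_2,h_5), S(f_3,h_5), S(h_4,h_5)) all reduce to 0 modulo the current basis, so we have a Gröbner basis.
Inter-reduce: drop elements whose leading term is divisible by another's, tail-reduce, and make monic.
Reduced Gröbner basis: {x_1 - 5, x_2 - 1}.

A lex Gröbner basis eliminates variables successively. Here x_2 - 1 depends only on x_2, with roots {1}; lifting each root through the earlier basis elements recovers the full solutions.
  x_2 = 1: the earlier basis element becomes x_1 - 5 = 0, giving x_1 = 5 — point (5, 1).

{(5, 1)}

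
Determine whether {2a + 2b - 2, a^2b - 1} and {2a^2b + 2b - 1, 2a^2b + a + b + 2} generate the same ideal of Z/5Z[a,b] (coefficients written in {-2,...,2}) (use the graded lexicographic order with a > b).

No, the ideals differ.

Since reduced Gröbner bases are canonical representatives of ideals under a given ordering, it suffices to compute and compare them.
Buchberger on the first generating set:
f_1 = 2a + 2b - 2, LT = a.
f_2 = a^2b - 1, LT = a^2b.

S(f_1,f_2): lcm = a^2b. S = ab^2 - ab + 1.
  leading term ab^2: subtract (-2b^2)·f_1 from ab^2 - ab + 1 → -b^3 - ab + b^2 + 1
  leading term b^3: no divisor's leading term divides it; move -b^3 to the remainder.
  leading term ab: subtract (2b)·f_1 from -ab + b^2 + 1 → 2b^2 - b + 1
  leading term b^2: no divisor's leading term divides it; move 2b^2 to the remainder.
  leading term b: no divisor's leading term divides it; move -b to the remainder.
  leading term 1: no divisor's leading term divides it; move 1 to the remainder.
  remainder -b^3 + 2b^2 - b + 1 ≠ 0; add g_3 = -b^3 + 2b^2 - b + 1 to the basis.

The other S-polynomials (S(f_1,g_3), S(f_2,g_3)) all reduce to 0 modulo the current basis, so we have a Gröbner basis.
Inter-reduce: drop elements whose leading term is divisible by another's, tail-reduce, and make monic.
Reduced Gröbner basis: {b^3 - 2b^2 + b - 1, a + b - 1}.

Buchberger on the second generating set:
h_1 = 2a^2b + 2b - 1, LT = a^2b.
h_2 = 2a^2b + a + b + 2, LT = a^2b.

S(h_1,h_2): lcm = a^2b. S = 2a - 2b + 1.
  leading term a: no divisor's leading term divides it; move 2a to the remainder.
  leading term b: no divisor's leading term divides it; move -2b to the remainder.
  leading term 1: no divisor's leading term divides it; move 1 to the remainder.
  remainder 2a - 2b + 1 ≠ 0; add k_3 = 2a - 2b + 1 to the basis.

S(h_1,k_3): lcm = a^2b. S = ab^2 + 2ab + b + 2.
  leading term ab^2: subtract (-2b^2)·k_3 from ab^2 + 2ab + b + 2 → b^3 + 2ab + 2b^2 + b + 2
  leading term b^3: no divisor's leading term divides it; move b^3 to the remainder.
  leading term ab: subtract (b)·k_3 from 2ab + 2b^2 + b + 2 → -b^2 + 2
  leading term b^2: no divisor's leading term divides it; move -b^2 to the remainder.
  leading term 1: no divisor's leading term divides it; move 2 to the remainder.
  remainder b^3 - b^2 + 2 ≠ 0; add k_4 = b^3 - b^2 + 2 to the basis.

The other S-polynomials (S(h_2,k_3), S(h_1,k_4), S(h_2,k_4), S(k_3,k_4)) all reduce to 0 modulo the current basis, so we have a Gröbner basis.
Inter-reduce: drop elements whose leading term is divisible by another's, tail-reduce, and make monic.
Reduced Gröbner basis: {b^3 - b^2 + 2, a - b - 2}.

Since the reduced bases disagree, the two ideals are not the same.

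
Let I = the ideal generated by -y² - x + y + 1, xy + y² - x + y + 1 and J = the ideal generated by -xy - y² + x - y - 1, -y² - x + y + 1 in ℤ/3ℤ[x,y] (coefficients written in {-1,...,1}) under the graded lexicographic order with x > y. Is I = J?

Yes, the ideals are equal.

Since reduced Gröbner bases are canonical representatives of ideals under a given ordering, it suffices to compute and compare them.
Buchberger on the first generating set:
f_1 = -y² - x + y + 1, LT = y².
f_2 = xy + y² - x + y + 1, LT = xy.

S(f_1,f_2): lcm = xy². S = -y³ + x² - y² - x - y.
  reduce S modulo (f_1, f_2):
  remainder x² - 1 ≠ 0; add g_3 = x² - 1 to the basis.

The other S-polynomials (S(f_1,g_3), S(f_2,g_3)) all reduce to 0 modulo the current basis, so we have a Gröbner basis.
Inter-reduce: drop elements whose leading term is divisible by another's, tail-reduce, and make monic.
Reduced Gröbner basis: {x² - 1, xy + x - y - 1, y² + x - y - 1}.

Buchberger on the second generating set:
h_1 = -xy - y² + x - y - 1, LT = xy.
h_2 = -y² - x + y + 1, LT = y².

S(h_1,h_2): lcm = xy². S = y³ - x² + y² + x + y.
  reduce S modulo (h_1, h_2):
  remainder -x² + 1 ≠ 0; add k_3 = -x² + 1 to the basis.

The other S-polynomials (S(h_1,k_3), S(h_2,k_3)) all reduce to 0 modulo the current basis, so we have a Gröbner basis.
Inter-reduce: drop elements whose leading term is divisible by another's, tail-reduce, and make monic.
Reduced Gröbner basis: {x² - 1, xy + x - y - 1, y² + x - y - 1}.

These coincide, so the ideals are equal.
The same test decides containment: I ⊆ J iff every generator of I reduces to 0 modulo a Gröbner basis of J.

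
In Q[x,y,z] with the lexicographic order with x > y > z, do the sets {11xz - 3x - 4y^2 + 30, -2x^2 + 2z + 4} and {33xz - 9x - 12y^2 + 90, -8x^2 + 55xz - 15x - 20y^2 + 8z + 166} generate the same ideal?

For a fixed monomial order, each ideal has a unique reduced Gröbner basis; comparing bases decides equality.
Buchberger on the first generating set:
f_1 = 11xz - 3x - 4y^2 + 30, LT = xz.
f_2 = -2x^2 + 2z + 4, LT = x^2.

S(f_1,f_2): lcm = x^2z. S = -3/11x^2 - 4/11xy^2 + 30/11x + z^2 + 2z.
  leading term x^2: subtract (3/22)·f_2 from -3/11x^2 - 4/11xy^2 + 30/11x + z^2 + 2z → -4/11xy^2 + 30/11x + z^2 + 19/11z - 6/11
  leading term xy^2: no divisor's leading term divides it; move -4/11xy^2 to the remainder.
  leading term x: no divisor's leading term divides it; move 30/11x to the remainder.
  leading term z^2: no divisor's leading term divides it; move z^2 to the remainder.
  leading term z: no divisor's leading term divides it; move 19/11z to the remainder.
  leading term 1: no divisor's leading term divides it; move -6/11 to the remainder.
  remainder -4/11xy^2 + 30/11x + z^2 + 19/11z - 6/11 ≠ 0; add g_3 = -4/11xy^2 + 30/11x + z^2 + 19/11z - 6/11 to the basis.

S(f_1,g_3): lcm = xy^2z. S = -3/11xy^2 + 15/2xz - 4/11y^4 + 30/11y^2 + 11/4z^3 + 19/4z^2 - 3/2z.
  leading term xy^2: subtract (3/4)·g_3 from -3/11xy^2 + 15/2xz - 4/11y^4 + 30/11y^2 + 11/4z^3 + 19/4z^2 - 3/2z → 15/2xz - 45/22x - 4/11y^4 + 30/11y^2 + 11/4z^3 + 4z^2 - 123/44z + 9/22
  leading term xz: subtract (15/22)·f_1 from 15/2xz - 45/22x - 4/11y^4 + 30/11y^2 + 11/4z^3 + 4z^2 - 123/44z + 9/22 → -4/11y^4 + 60/11y^2 + 11/4z^3 + 4z^2 - 123/44z - 441/22
  leading term y^4: no divisor's leading term divides it; move -4/11y^4 to the remainder.
  leading term y^2: no divisor's leading term divides it; move 60/11y^2 to the remainder.
  leading term z^3: no divisor's leading term divides it; move 11/4z^3 to the remainder.
  leading term z^2: no divisor's leading term divides it; move 4z^2 to the remainder.
  leading term z: no divisor's leading term divides it; move -123/44z to the remainder.
  leading term 1: no divisor's leading term divides it; move -441/22 to the remainder.
  remainder -4/11y^4 + 60/11y^2 + 11/4z^3 + 4z^2 - 123/44z - 441/22 ≠ 0; add g_4 = -4/11y^4 + 60/11y^2 + 11/4z^3 + 4z^2 - 123/44z - 441/22 to the basis.

The other S-polynomials (S(f_2,g_3), S(f_1,g_4), S(f_2,g_4), S(g_3,g_4)) all reduce to 0 modulo the current basis, so we have a Gröbner basis.
Inter-reduce: drop elements whose leading term is divisible by another's, tail-reduce, and make monic.
Reduced Gröbner basis: {x^2 - z - 2, xy^2 - 15/2x - 11/4z^2 - 19/4z + 3/2, xz - 3/11x - 4/11y^2 + 30/11, y^4 - 15y^2 - 121/16z^3 - 11z^2 + 123/16z + 441/8}.

Buchberger on the second generating set:
h_1 = 33xz - 9x - 12y^2 + 90, LT = xz.
h_2 = -8x^2 + 55xz - 15x - 20y^2 + 8z + 166, LT = x^2.

S(h_1,h_2): lcm = x^2z. S = -3/11x^2 - 4/11xy^2 + 55/8xz^2 - 15/8xz + 30/11x - 5/2y^2z + z^2 + 83/4z.
  leading term x^2: subtract (3/88)·h_2 from -3/11x^2 - 4/11xy^2 + 55/8xz^2 - 15/8xz + 30/11x - 5/2y^2z + z^2 + 83/4z → -4/11xy^2 + 55/8xz^2 - 15/4xz + 285/88x - 5/2y^2z + 15/22y^2 + z^2 + 901/44z - 249/44
  leading term xy^2: no divisor's leading term divides it; move -4/11xy^2 to the remainder.
  leading term xz^2: subtract (5/24z)·h_1 from 55/8xz^2 - 15/4xz + 285/88x - 5/2y^2z + 15/22y^2 + z^2 + 901/44z - 249/44 → -15/8xz + 285/88x + 15/22y^2 + z^2 + 19/11z - 249/44
  leading term xz: subtract (-5/88)·h_1 from -15/8xz + 285/88x + 15/22y^2 + z^2 + 19/11z - 249/44 → 30/11x + z^2 + 19/11z - 6/11
  leading term x: no divisor's leading term divides it; move 30/11x to the remainder.
  leading term z^2: no divisor's leading term divides it; move z^2 to the remainder.
  leading term z: no divisor's leading term divides it; move 19/11z to the remainder.
  leading term 1: no divisor's leading term divides it; move -6/11 to the remainder.
  remainder -4/11xy^2 + 30/11x + z^2 + 19/11z - 6/11 ≠ 0; add k_3 = -4/11xy^2 + 30/11x + z^2 + 19/11z - 6/11 to the basis.

S(h_1,k_3): lcm = xy^2z. S = -3/11xy^2 + 15/2xz - 4/11y^4 + 30/11y^2 + 11/4z^3 + 19/4z^2 - 3/2z.
  leading term xy^2: subtract (3/4)·k_3 from -3/11xy^2 + 15/2xz - 4/11y^4 + 30/11y^2 + 11/4z^3 + 19/4z^2 - 3/2z → 15/2xz - 45/22x - 4/11y^4 + 30/11y^2 + 11/4z^3 + 4z^2 - 123/44z + 9/22
  leading term xz: subtract (5/22)·h_1 from 15/2xz - 45/22x - 4/11y^4 + 30/11y^2 + 11/4z^3 + 4z^2 - 123/44z + 9/22 → -4/11y^4 + 60/11y^2 + 11/4z^3 + 4z^2 - 123/44z - 441/22
  leading term y^4: no divisor's leading term divides it; move -4/11y^4 to the remainder.
  leading term y^2: no divisor's leading term divides it; move 60/11y^2 to the remainder.
  leading term z^3: no divisor's leading term divides it; move 11/4z^3 to the remainder.
  leading term z^2: no divisor's leading term divides it; move 4z^2 to the remainder.
  leading term z: no divisor's leading term divides it; move -123/44z to the remainder.
  leading term 1: no divisor's leading term divides it; move -441/22 to the remainder.
  remainder -4/11y^4 + 60/11y^2 + 11/4z^3 + 4z^2 - 123/44z - 441/22 ≠ 0; add k_4 = -4/11y^4 + 60/11y^2 + 11/4z^3 + 4z^2 - 123/44z - 441/22 to the basis.

The other S-polynomials (S(h_2,k_3), S(h_1,k_4), S(h_2,k_4), S(k_3,k_4)) all reduce to 0 modulo the current basis, so we have a Gröbner basis.
Inter-reduce: drop elements whose leading term is divisible by another's, tail-reduce, and make monic.
Reduced Gröbner basis: {x^2 - z - 2, xy^2 - 15/2x - 11/4z^2 - 19/4z + 3/2, xz - 3/11x - 4/11y^2 + 30/11, y^4 - 15y^2 - 121/16z^3 - 11z^2 + 123/16z + 441/8}.

The two bases agree; hence the ideals are identical.
The choice of monomial ordering does not affect the verdict — as long as both bases are computed under the same ordering, their equality decides ideal equality.

Yes, the ideals are equal.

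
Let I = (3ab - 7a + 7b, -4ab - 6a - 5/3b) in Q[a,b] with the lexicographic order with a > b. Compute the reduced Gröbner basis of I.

G = {a - 1/2b, b^2 + 7/3b}

f_1 = 3ab - 7a + 7b, LT = ab.
f_2 = -4ab - 6a - 5/3b, LT = ab.

S(f_1,f_2): lcm = ab. S = -23/6a + 23/12b.
  leading term a: no divisor's leading term divides it; move -23/6a to the remainder.
  leading term b: no divisor's leading term divides it; move 23/12b to the remainder.
  remainder -23/6a + 23/12b ≠ 0; add g_3 = -23/6a + 23/12b to the basis.

S(f_1,g_3): lcm = ab. S = -7/3a + 1/2b^2 + 7/3b.
  leading term a: subtract (14/23)·g_3 from -7/3a + 1/2b^2 + 7/3b → 1/2b^2 + 7/6b
  leading term b^2: no divisor's leading term divides it; move 1/2b^2 to the remainder.
  leading term b: no divisor's leading term divides it; move 7/6b to the remainder.
  remainder 1/2b^2 + 7/6b ≠ 0; add g_4 = 1/2b^2 + 7/6b to the basis.

The other S-polynomials (S(f_2,g_3), S(f_1,g_4), S(f_2,g_4), S(g_3,g_4)) all reduce to 0 modulo the current basis, so we have a Gröbner basis.
Inter-reduce: drop elements whose leading term is divisible by another's, tail-reduce, and make monic.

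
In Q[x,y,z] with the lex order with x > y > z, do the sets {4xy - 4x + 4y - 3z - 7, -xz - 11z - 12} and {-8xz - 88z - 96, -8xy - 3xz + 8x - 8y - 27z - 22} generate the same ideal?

Yes, the ideals are equal.

For a fixed monomial order, each ideal has a unique reduced Gröbner basis; comparing bases decides equality.
Buchberger on the first generating set:
f_1 = 4xy - 4x + 4y - 3z - 7, LT = xy.
f_2 = -xz - 11z - 12, LT = xz.

S(f_1,f_2): lcm = xyz. S = -xz - 10yz - 12y - 3/4z^2 - 7/4z.
  reduce S modulo (f_1, f_2):
  remainder -10yz - 12y - 3/4z^2 + 37/4z + 12 ≠ 0; add g_3 = -10yz - 12y - 3/4z^2 + 37/4z + 12 to the basis.

The other S-polynomials (S(f_1,g_3), S(f_2,g_3)) all reduce to 0 modulo the current basis, so we have a Gröbner basis.
Inter-reduce: drop elements whose leading term is divisible by another's, tail-reduce, and make monic.
Reduced Gröbner basis: {xy - x + y - 3/4z - 7/4, xz + 11z + 12, yz + 6/5y + 3/40z^2 - 37/40z - 6/5}.

Buchberger on the second generating set:
h_1 = -8xz - 88z - 96, LT = xz.
h_2 = -8xy - 3xz + 8x - 8y - 27z - 22, LT = xy.

S(h_1,h_2): lcm = xyz. S = -3/8xz^2 + xz + 10yz + 12y - 27/8z^2 - 11/4z.
  reduce S modulo (h_1, h_2):
  remainder 10yz + 12y + 3/4z^2 - 37/4z - 12 ≠ 0; add k_3 = 10yz + 12y + 3/4z^2 - 37/4z - 12 to the basis.

The other S-polynomials (S(h_1,k_3), S(h_2,k_3)) all reduce to 0 modulo the current basis, so we have a Gröbner basis.
Inter-reduce: drop elements whose leading term is divisible by another's, tail-reduce, and make monic.
Reduced Gröbner basis: {xy - x + y - 3/4z - 7/4, xz + 11z + 12, yz + 6/5y + 3/40z^2 - 37/40z - 6/5}.

These coincide, so the ideals are equal.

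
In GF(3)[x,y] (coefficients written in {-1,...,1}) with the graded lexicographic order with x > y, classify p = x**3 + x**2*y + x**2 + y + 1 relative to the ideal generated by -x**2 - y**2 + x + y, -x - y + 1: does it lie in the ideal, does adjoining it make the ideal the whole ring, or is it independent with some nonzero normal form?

First compute the reduced Gröbner basis of I by Buchberger's algorithm.
f_1 = -x**2 - y**2 + x + y, LT = x**2.
f_2 = -x - y + 1, LT = x.

S(f_1,f_2): lcm = x**2. S = -x*y + y**2 - y.
  leading term x*y: subtract (y)·f_2 from -x*y + y**2 - y → -y**2 + y
  leading term y**2: no divisor's leading term divides it; move -y**2 to the remainder.
  leading term y: no divisor's leading term divides it; move y to the remainder.
  remainder -y**2 + y ≠ 0; add h_3 = -y**2 + y to the basis.

The other S-polynomials (S(f_1,h_3), S(f_2,h_3)) all reduce to 0 modulo the current basis, so we have a Gröbner basis.
Inter-reduce: drop elements whose leading term is divisible by another's, tail-reduce, and make monic.
Reduced Gröbner basis: {y**2 - y, x + y - 1}.
Label its elements g_1 = y**2 - y, g_2 = x + y - 1.

Reduce p = x**3 + x**2*y + x**2 + y + 1 modulo G:
  leading term x**3: subtract (x**2)·g_2 from x**3 + x**2*y + x**2 + y + 1 → -x**2 + y + 1
  leading term x**2: subtract (-x)·g_2 from -x**2 + y + 1 → x*y - x + y + 1
  leading term x*y: subtract (y)·g_2 from x*y - x + y + 1 → -y**2 - x - y + 1
  leading term y**2: subtract (-1)·g_1 from -y**2 - x - y + 1 → -x + y + 1
  leading term x: subtract (-1)·g_2 from -x + y + 1 → -y
  leading term y: no divisor's leading term divides it; move -y to the remainder.
  normal form = -y.
The normal form is nonzero, so p ∉ I. Since p minus its normal form lies in I, I + (p) = I + (r) where r = -y; decide whether this ideal is the whole ring.
Run Buchberger on G together with r (pairs among the g_i already reduce to 0 since G is a Gröbner basis):
g_1 = y**2 - y, LT = y**2.
g_2 = x + y - 1, LT = x.
r = -y, LT = y.

The S-polynomials (S(g_1,g_2), S(g_1,r), S(g_2,r)) all reduce to 0 modulo the current basis, so we have a Gröbner basis.
Inter-reduce: drop elements whose leading term is divisible by another's, tail-reduce, and make monic.
Reduced Gröbner basis: {x - 1, y}.
The reduced Gröbner basis of I + (p) is {x - 1, y} ≠ {1}, a proper ideal, so the enlarged system stays consistent: p is independent of I, with normal form -y.

Ideal membership is decidable via reduction modulo a Gröbner basis.

x**3 + x**2*y + x**2 + y + 1 is independent of I; its normal form modulo I is -y.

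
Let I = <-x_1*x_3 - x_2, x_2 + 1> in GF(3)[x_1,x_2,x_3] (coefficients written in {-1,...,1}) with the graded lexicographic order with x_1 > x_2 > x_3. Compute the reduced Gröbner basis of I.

f_1 = -x_1*x_3 - x_2, LT = x_1*x_3.
f_2 = x_2 + 1, LT = x_2.

The S-polynomials (S(f_1,f_2)) all reduce to 0 modulo the current basis, so we have a Gröbner basis.

G = {x_1*x_3 - 1, x_2 + 1}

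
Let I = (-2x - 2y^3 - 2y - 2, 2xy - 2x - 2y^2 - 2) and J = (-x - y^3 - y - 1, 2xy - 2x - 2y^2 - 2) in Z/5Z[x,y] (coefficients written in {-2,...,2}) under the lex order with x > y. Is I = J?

Two ideals are equal iff their reduced Gröbner bases coincide (the reduced basis is unique for a fixed ordering).
Buchberger on the first generating set:
f_1 = -2x - 2y^3 - 2y - 2, LT = x.
f_2 = 2xy - 2x - 2y^2 - 2, LT = xy.

S(f_1,f_2): lcm = xy. S = x + y^4 + 2y^2 + y + 1.
  leading term x: subtract (2)·f_1 from x + y^4 + 2y^2 + y + 1 → y^4 - y^3 + 2y^2
  leading term y^4: no divisor's leading term divides it; move y^4 to the remainder.
  leading term y^3: no divisor's leading term divides it; move -y^3 to the remainder.
  leading term y^2: no divisor's leading term divides it; move 2y^2 to the remainder.
  remainder y^4 - y^3 + 2y^2 ≠ 0; add g_3 = y^4 - y^3 + 2y^2 to the basis.

The other S-polynomials (S(f_1,g_3), S(f_2,g_3)) all reduce to 0 modulo the current basis, so we have a Gröbner basis.
Inter-reduce: drop elements whose leading term is divisible by another's, tail-reduce, and make monic.
Reduced Gröbner basis: {x + y^3 + y + 1, y^4 - y^3 + 2y^2}.

Buchberger on the second generating set:
h_1 = -x - y^3 - y - 1, LT = x.
h_2 = 2xy - 2x - 2y^2 - 2, LT = xy.

S(h_1,h_2): lcm = xy. S = x + y^4 + 2y^2 + y + 1.
  leading term x: subtract (-1)·h_1 from x + y^4 + 2y^2 + y + 1 → y^4 - y^3 + 2y^2
  leading term y^4: no divisor's leading term divides it; move y^4 to the remainder.
  leading term y^3: no divisor's leading term divides it; move -y^3 to the remainder.
  leading term y^2: no divisor's leading term divides it; move 2y^2 to the remainder.
  remainder y^4 - y^3 + 2y^2 ≠ 0; add k_3 = y^4 - y^3 + 2y^2 to the basis.

The other S-polynomials (S(h_1,k_3), S(h_2,k_3)) all reduce to 0 modulo the current basis, so we have a Gröbner basis.
Inter-reduce: drop elements whose leading term is divisible by another's, tail-reduce, and make monic.
Reduced Gröbner basis: {x + y^3 + y + 1, y^4 - y^3 + 2y^2}.

These coincide, so the ideals are equal.

Yes, the ideals are equal.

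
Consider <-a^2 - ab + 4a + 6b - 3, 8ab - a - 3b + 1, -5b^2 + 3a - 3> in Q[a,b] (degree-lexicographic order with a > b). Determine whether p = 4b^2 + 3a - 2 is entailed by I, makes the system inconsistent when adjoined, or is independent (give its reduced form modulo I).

Adjoining 4b^2 + 3a - 2 makes the ideal the whole ring: the system is inconsistent.

First compute the reduced Gröbner basis of I by Buchberger's algorithm.
f_1 = -a^2 - ab + 4a + 6b - 3, LT = a^2.
f_2 = 8ab - a - 3b + 1, LT = ab.
f_3 = -5b^2 + 3a - 3, LT = b^2.

S(f_1,f_2): lcm = a^2b. S = ab^2 + 1/8a^2 - 29/8ab - 6b^2 - 1/8a + 3b.
  leading term ab^2: subtract (1/8b)·f_2 from ab^2 + 1/8a^2 - 29/8ab - 6b^2 - 1/8a + 3b → 1/8a^2 - 7/2ab - 45/8b^2 - 1/8a + 23/8b
  leading term a^2: subtract (-1/8)·f_1 from 1/8a^2 - 7/2ab - 45/8b^2 - 1/8a + 23/8b → -29/8ab - 45/8b^2 + 3/8a + 29/8b - 3/8
  leading term ab: subtract (-29/64)·f_2 from -29/8ab - 45/8b^2 + 3/8a + 29/8b - 3/8 → -45/8b^2 - 5/64a + 145/64b + 5/64
  leading term b^2: subtract (9/8)·f_3 from -45/8b^2 - 5/64a + 145/64b + 5/64 → -221/64a + 145/64b + 221/64
  leading term a: no divisor's leading term divides it; move -221/64a to the remainder.
  leading term b: no divisor's leading term divides it; move 145/64b to the remainder.
  leading term 1: no divisor's leading term divides it; move 221/64 to the remainder.
  remainder -221/64a + 145/64b + 221/64 ≠ 0; add h_4 = -221/64a + 145/64b + 221/64 to the basis.

S(f_2,f_3): lcm = ab^2. S = 3/5a^2 - 1/8ab - 3/8b^2 - 3/5a + 1/8b.
  leading term a^2: subtract (-3/5)·f_1 from 3/5a^2 - 1/8ab - 3/8b^2 - 3/5a + 1/8b → -29/40ab - 3/8b^2 + 9/5a + 149/40b - 9/5
  leading term ab: subtract (-29/320)·f_2 from -29/40ab - 3/8b^2 + 9/5a + 149/40b - 9/5 → -3/8b^2 + 547/320a + 221/64b - 547/320
  leading term b^2: subtract (3/40)·f_3 from -3/8b^2 + 547/320a + 221/64b - 547/320 → 95/64a + 221/64b - 95/64
  leading term a: subtract (-95/221)·h_4 from 95/64a + 221/64b - 95/64 → 7827/1768b
  leading term b: no divisor's leading term divides it; move 7827/1768b to the remainder.
  remainder 7827/1768b ≠ 0; add h_5 = 7827/1768b to the basis.

The other S-polynomials (S(f_1,f_3), S(f_1,h_4), S(f_2,h_4), S(f_3,h_4), S(f_1,h_5), S(f_2,h_5), S(f_3,h_5), S(h_4,h_5)) all reduce to 0 modulo the current basis, so we have a Gröbner basis.
Inter-reduce: drop elements whose leading term is divisible by another's, tail-reduce, and make monic.
Reduced Gröbner basis: {a - 1, b}.
Label its elements g_1 = a - 1, g_2 = b.

Reduce p = 4b^2 + 3a - 2 modulo G:
  leading term b^2: subtract (4b)·g_2 from 4b^2 + 3a - 2 → 3a - 2
  leading term a: subtract (3)·g_1 from 3a - 2 → 1
  leading term 1: no divisor's leading term divides it; move 1 to the remainder.
  normal form = 1.
The normal form is nonzero, so p ∉ I. Since p minus its normal form lies in I, I + (p) = I + (r) where r = 1; decide whether this ideal is the whole ring.
Here r = 1 is a nonzero constant, hence a unit: 1 ∈ I + (p), the Gröbner basis of I + (p) is {1}, and the enlarged system has no common solution — adjoining p is inconsistent.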